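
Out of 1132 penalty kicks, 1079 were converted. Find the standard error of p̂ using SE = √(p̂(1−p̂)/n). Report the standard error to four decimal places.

SE = 0.0063

Sample proportion p̂ = 1079/1132 = 0.95318.
p̂(1−p̂) = 0.95318·0.04682 = 0.044628.
Dividing by n and taking the root: √0.000039424 = 0.0063.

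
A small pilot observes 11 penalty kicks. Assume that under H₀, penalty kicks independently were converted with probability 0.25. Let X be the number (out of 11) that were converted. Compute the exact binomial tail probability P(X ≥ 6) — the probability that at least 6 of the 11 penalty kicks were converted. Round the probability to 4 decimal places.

X ~ Binomial(n=11, p=0.25).
P(X ≥ 6) = Σ_{j=6}^{11} C(11,j)·0.25^j·0.75^{11−j}.
= 0.026766 + 0.006373 + 0.001062 + 0.000118 + 0.000008 + 0.000000 = 0.0343.

P = 0.0343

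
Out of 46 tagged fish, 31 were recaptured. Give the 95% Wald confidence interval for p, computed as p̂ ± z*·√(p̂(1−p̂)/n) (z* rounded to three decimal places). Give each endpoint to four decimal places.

(0.5384, 0.8094)

Sample proportion p̂ = 31/46 = 0.67391.
SE = √(p̂(1−p̂)/n) = √(0.219754/46) = 0.069118.
z* = 1.960 at the 95% level.
Margin of error: 1.960 × 0.069118 = 0.13547.
Interval: 0.67391 ± 0.13547 → (0.5384, 0.8094).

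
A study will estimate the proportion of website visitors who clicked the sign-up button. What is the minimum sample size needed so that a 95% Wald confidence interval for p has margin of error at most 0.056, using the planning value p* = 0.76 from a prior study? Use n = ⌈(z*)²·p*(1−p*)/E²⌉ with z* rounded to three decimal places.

n = 224

For 95% confidence, z* = 1.960.
p*(1−p*) = 0.1824.
Required n before rounding: 3.841600 × 0.1824 / 0.056² = 223.440.
Rounding up, n = 224.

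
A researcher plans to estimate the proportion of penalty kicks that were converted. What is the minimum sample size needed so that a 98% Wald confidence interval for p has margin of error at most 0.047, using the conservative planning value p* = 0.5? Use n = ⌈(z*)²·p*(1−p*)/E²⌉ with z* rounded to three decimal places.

n = 613

z* = 2.326 at the 98% level.
p*(1−p*) = 0.50·0.50 = 0.2500.
Required n before rounding: 5.410276 × 0.2500 / 0.047² = 612.299.
⌈612.299⌉ = 613.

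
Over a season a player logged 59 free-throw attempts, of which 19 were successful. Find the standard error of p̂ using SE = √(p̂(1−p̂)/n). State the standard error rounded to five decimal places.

SE = 0.06083

The sample proportion is 19/59 = 0.32203.
p̂(1−p̂) = 0.218327.
Dividing by n and taking the root: √0.003700458 = 0.06083.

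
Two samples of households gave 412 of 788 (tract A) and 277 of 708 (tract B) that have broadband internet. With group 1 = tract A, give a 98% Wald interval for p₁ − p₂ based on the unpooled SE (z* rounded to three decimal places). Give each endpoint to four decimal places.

(0.0722, 0.1910)

p̂₁ = 412/788 = 0.52284, p̂₂ = 277/708 = 0.39124; p̂₁ − p̂₂ = 0.13160.
Unpooled SE = √(p̂₁(1−p̂₁)/n₁ + p̂₂(1−p̂₂)/n₂) = √(0.000316597 + 0.000336401) = 0.025554.
z* = 2.326 at the 98% level. Margin of error = 0.05944.
Interval: 0.13160 ± 0.05944 → (0.0722, 0.1910).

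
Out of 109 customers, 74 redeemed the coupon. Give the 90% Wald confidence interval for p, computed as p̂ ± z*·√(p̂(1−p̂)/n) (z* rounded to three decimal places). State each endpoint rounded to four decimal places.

With x = 74 successes in n = 109, p̂ = 0.67890.
SE = √(p̂(1−p̂)/n) = √(0.217995/109) = 0.044721.
The 90% critical value is z* = 1.645.
Margin = 1.645·0.044721 = 0.07357.
So the interval runs from 0.6053 to 0.7525.

(0.6053, 0.7525)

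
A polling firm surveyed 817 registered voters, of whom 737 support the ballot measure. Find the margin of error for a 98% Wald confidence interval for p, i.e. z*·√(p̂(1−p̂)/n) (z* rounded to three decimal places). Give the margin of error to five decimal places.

With x = 737 successes in n = 817, p̂ = 0.90208.
Standard error of p̂: √(0.088331/817) = √0.000108116 = 0.010398.
The 98% critical value is z* = 2.326.
Margin of error = z*·SE = 2.326 × 0.010398 = 0.02419.

ME = 0.02419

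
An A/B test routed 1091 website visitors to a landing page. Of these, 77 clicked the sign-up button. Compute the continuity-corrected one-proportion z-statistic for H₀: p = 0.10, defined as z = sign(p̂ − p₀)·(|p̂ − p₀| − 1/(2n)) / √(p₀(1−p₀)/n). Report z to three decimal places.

With x = 77 successes in n = 1091, p̂ = 0.07058. p̂ − p₀ = -0.029423.
Continuity correction 1/(2n) = 1/2182 = 0.000458.
Corrected numerator: |-0.029423| − 0.000458 = 0.028965.
SE₀ = √(0.10·0.90/1091) = 0.009083.
z = (−)0.028965/0.009083 = -3.189.

z = -3.189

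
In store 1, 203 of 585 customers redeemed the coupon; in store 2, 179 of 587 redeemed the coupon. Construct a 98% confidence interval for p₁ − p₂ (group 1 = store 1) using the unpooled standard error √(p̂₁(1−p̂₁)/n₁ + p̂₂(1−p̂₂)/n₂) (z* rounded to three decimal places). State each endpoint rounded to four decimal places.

(-0.0216, 0.1057)

p̂₁ = 203/585 = 0.34701, p̂₂ = 179/587 = 0.30494; p̂₁ − p̂₂ = 0.04207.
SE = √(0.000387340 + 0.000361076) = √0.000748416 = 0.027357.
The 98% critical value is z* = 2.326. Margin of error = 0.06363.
So the interval runs from -0.0216 to 0.1057.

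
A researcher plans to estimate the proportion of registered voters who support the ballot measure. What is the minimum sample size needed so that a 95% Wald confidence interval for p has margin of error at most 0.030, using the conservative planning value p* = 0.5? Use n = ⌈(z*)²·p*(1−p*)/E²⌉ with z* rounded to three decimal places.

n = 1068

For 95% confidence, z* = 1.960.
p*(1−p*) = 0.50·0.50 = 0.2500.
(z*)²·p*(1−p*)/E² = 3.841600·0.2500/0.000900 = 1067.111.
Rounding up, n = 1068.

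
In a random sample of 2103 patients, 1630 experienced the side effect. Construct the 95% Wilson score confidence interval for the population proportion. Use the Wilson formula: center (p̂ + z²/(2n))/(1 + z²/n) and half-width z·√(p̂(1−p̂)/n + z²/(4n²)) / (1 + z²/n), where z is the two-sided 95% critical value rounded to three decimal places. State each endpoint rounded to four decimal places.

(0.7567, 0.7924)

p̂ = 1630/2103 = 0.77508; z = 1.960, so z² = 3.841600.
Denominator 1 + z²/n = 1 + 3.841600/2103 = 1.001827.
Adjusted center: (0.77508 + z²/(2n))/1.001827 = 0.77458.
Radicand: p̂(1−p̂)/n + z²/(4n²) = 0.000082895 + 0.000000217 = 0.000083112.
Half-width = z·√(radicand)/denom = 1.960·0.009117/1.001827 = 0.01784.
CI: 0.77458 ± 0.01784 = (0.7567, 0.7924).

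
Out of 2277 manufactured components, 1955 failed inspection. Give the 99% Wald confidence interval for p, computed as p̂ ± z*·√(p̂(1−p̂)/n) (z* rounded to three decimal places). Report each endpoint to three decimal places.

(0.840, 0.877)

The sample proportion is 1955/2277 = 0.85859.
SE(p̂) = √(0.85859·0.14141/2277) = 0.007302.
For 99% confidence, z* = 2.576.
Margin of error: 2.576 × 0.007302 = 0.01881.
So the interval runs from 0.840 to 0.877.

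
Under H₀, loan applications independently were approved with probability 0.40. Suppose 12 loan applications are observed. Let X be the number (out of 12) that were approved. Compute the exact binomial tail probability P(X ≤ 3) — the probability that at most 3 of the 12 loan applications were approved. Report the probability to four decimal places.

P = 0.2253

X ~ Binomial(n=12, p=0.40).
P(X ≤ 3) = C(12,0)·0.40^0·0.60^12 + C(12,1)·0.40^1·0.60^11 + C(12,2)·0.40^2·0.60^10 + C(12,3)·0.40^3·0.60^9.
= 0.002177 + 0.017414 + 0.063852 + 0.141894 = 0.2253.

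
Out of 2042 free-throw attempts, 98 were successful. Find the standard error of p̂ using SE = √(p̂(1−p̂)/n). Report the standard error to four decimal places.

SE = 0.0047

Sample proportion p̂ = 98/2042 = 0.04799.
p̂(1−p̂) = 0.04799·0.95201 = 0.045687.
SE = √(0.045687/2042) = 0.0047.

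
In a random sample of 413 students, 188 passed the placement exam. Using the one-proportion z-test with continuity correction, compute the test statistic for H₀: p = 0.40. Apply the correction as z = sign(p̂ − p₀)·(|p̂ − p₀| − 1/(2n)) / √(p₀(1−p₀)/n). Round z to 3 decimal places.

With x = 188 successes in n = 413, p̂ = 0.45521. p̂ − p₀ = 0.055206.
Continuity correction 1/(2n) = 1/826 = 0.001211.
Corrected numerator: |0.055206| − 0.001211 = 0.053995.
Null standard error: √(0.40·0.60/413) = √0.000581114 = 0.024106.
z = +0.053995/0.024106 = 2.240.

z = 2.240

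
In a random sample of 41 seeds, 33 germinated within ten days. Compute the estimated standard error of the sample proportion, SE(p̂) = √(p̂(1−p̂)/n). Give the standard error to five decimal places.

Sample proportion p̂ = 33/41 = 0.80488.
p̂(1−p̂) = 0.157048.
SE = √(0.157048/41) = √0.003830439 = 0.06189.

SE = 0.06189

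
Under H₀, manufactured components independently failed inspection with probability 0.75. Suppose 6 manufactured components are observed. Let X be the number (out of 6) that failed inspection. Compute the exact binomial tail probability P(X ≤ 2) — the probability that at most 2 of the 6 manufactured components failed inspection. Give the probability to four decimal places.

X ~ Binomial(n=6, p=0.75).
P(X ≤ 2) = C(6,0)·0.75^0·0.25^6 + C(6,1)·0.75^1·0.25^5 + C(6,2)·0.75^2·0.25^4.
= 0.000244 + 0.004395 + 0.032959 = 0.0376.

P = 0.0376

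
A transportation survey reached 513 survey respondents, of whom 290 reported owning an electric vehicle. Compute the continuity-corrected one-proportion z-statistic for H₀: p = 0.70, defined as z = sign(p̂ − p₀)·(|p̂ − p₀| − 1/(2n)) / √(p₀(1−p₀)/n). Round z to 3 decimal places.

Sample proportion p̂ = 290/513 = 0.56530. p̂ − p₀ = -0.134698.
1/(2n) = 0.000975.
Corrected numerator: |-0.134698| − 0.000975 = 0.133723.
Under H₀, SE = √(p₀(1−p₀)/n) = √(0.70·0.30/513) = √0.000409357 = 0.020233.
z = −0.133723/0.020233 = -6.609.

z = -6.609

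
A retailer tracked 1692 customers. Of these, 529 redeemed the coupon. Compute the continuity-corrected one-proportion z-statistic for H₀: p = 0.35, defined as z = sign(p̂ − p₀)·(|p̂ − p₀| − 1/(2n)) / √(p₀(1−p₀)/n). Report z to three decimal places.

p̂ = 529/1692 = 0.31265. p̂ − p₀ = -0.037352.
Continuity correction 1/(2n) = 1/3384 = 0.000296.
Corrected numerator: |-0.037352| − 0.000296 = 0.037056.
SE₀ = √(0.35·0.65/1692) = 0.011596.
z = (−)0.037056/0.011596 = -3.196.

z = -3.196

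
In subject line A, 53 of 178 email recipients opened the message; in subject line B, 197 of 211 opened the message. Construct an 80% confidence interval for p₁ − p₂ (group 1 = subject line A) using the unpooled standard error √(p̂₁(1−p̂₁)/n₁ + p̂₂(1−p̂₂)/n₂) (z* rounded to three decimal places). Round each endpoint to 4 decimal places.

p̂₁ = 53/178 = 0.29775, p̂₂ = 197/211 = 0.93365; p̂₁ − p̂₂ = -0.63590.
SE = √(0.001174697 + 0.000293594) = √0.001468291 = 0.038318.
z* = 1.282 at the 80% level. Margin = 1.282·0.038318 = 0.04912.
Interval: -0.63590 ± 0.04912 → (-0.6850, -0.5868).

(-0.6850, -0.5868)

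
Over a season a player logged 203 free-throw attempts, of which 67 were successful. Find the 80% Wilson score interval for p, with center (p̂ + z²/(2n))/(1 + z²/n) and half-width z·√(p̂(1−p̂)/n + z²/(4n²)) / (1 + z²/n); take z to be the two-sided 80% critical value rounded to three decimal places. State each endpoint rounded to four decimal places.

Here p̂ = 67/203 = 0.33005 and z = 1.282 (z² = 1.643524).
1 + z²/n = 1.008096.
Adjusted center: (0.33005 + z²/(2n))/1.008096 = 0.33141.
Radicand: p̂(1−p̂)/n + z²/(4n²) = 0.001089245 + 0.000009971 = 0.001099216.
Half-width = 1.282·√0.001099216/1.008096 = 0.04216.
CI: 0.33141 ± 0.04216 = (0.2893, 0.3736).

(0.2893, 0.3736)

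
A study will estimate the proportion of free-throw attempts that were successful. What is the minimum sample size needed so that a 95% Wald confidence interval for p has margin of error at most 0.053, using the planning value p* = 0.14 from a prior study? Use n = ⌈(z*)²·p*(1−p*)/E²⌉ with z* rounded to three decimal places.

For 95% confidence, z* = 1.960.
p*(1−p*) = 0.1204.
(z*)²·p*(1−p*)/E² = 3.841600·0.1204/0.002809 = 164.660.
Rounding up, n = 165.

n = 165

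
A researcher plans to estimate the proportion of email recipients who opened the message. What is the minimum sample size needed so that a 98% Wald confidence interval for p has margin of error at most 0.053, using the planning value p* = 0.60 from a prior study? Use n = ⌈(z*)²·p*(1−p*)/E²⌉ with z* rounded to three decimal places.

For 98% confidence, z* = 2.326.
p*(1−p*) = 0.60·0.40 = 0.2400.
Required n before rounding: 5.410276 × 0.2400 / 0.053² = 462.252.
⌈462.252⌉ = 463.

n = 463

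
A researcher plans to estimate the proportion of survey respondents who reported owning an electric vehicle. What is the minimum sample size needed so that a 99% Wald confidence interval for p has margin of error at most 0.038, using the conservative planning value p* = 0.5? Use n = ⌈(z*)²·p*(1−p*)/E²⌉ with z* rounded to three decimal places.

n = 1149

z* = 2.576 at the 99% level.
p*(1−p*) = 0.50·0.50 = 0.2500.
(z*)²·p*(1−p*)/E² = 6.635776·0.2500/0.001444 = 1148.853.
⌈1148.853⌉ = 1149.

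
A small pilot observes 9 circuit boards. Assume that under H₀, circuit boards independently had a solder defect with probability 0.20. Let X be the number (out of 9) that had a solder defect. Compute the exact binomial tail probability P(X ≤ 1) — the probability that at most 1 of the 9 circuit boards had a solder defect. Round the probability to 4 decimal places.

X ~ Binomial(n=9, p=0.20).
P(X ≤ 1) = C(9,0)·0.20^0·0.80^9 + C(9,1)·0.20^1·0.80^8.
= 0.134218 + 0.301990 = 0.4362.

P = 0.4362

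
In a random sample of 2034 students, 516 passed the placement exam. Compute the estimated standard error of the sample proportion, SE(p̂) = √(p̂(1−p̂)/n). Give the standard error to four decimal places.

With x = 516 successes in n = 2034, p̂ = 0.25369.
p̂(1−p̂) = 0.189331.
SE = √(0.189331/2034) = 0.0096.

SE = 0.0096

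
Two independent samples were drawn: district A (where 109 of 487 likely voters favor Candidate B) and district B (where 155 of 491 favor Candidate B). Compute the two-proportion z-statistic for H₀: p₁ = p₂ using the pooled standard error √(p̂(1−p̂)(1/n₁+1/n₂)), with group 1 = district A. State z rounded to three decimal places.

p̂₁ = 109/487 = 0.22382, p̂₂ = 155/491 = 0.31568.
Pooling: p̂ = 264/978 = 0.26994.
Pooled SE = √[0.1970718·0.00409005] ≈ 0.028391.
z = -0.09186/0.028391 = -3.236.

z = -3.236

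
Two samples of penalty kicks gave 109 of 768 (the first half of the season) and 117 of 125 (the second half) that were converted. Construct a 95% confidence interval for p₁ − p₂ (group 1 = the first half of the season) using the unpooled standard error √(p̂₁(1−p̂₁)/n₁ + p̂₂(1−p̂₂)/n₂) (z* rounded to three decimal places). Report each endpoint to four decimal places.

(-0.8436, -0.7446)

p̂₁ = 0.14193, p̂₂ = 0.93600, so the observed difference is -0.79407.
Unpooled SE = √(p̂₁(1−p̂₁)/n₁ + p̂₂(1−p̂₂)/n₂) = √(0.000158573 + 0.000479232) = 0.025255.
z* = 1.960 at the 95% level. Margin of error = 0.04950.
CI: -0.79407 ± 0.04950 = (-0.8436, -0.7446).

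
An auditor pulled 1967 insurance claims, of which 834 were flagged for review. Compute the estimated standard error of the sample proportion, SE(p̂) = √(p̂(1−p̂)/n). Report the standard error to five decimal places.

SE = 0.01114

Sample proportion p̂ = 834/1967 = 0.42400.
p̂(1−p̂) = 0.244224.
SE = √(0.244224/1967) = √0.000124161 = 0.01114.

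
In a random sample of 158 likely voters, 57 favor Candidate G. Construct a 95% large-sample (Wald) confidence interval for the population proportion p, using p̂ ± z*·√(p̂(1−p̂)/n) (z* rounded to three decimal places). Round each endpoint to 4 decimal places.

(0.2859, 0.4356)

With x = 57 successes in n = 158, p̂ = 0.36076.
Standard error of p̂: √(0.230612/158) = √0.001459570 = 0.038204.
The 95% critical value is z* = 1.960.
Margin = 1.960·0.038204 = 0.07488.
So the interval runs from 0.2859 to 0.4356.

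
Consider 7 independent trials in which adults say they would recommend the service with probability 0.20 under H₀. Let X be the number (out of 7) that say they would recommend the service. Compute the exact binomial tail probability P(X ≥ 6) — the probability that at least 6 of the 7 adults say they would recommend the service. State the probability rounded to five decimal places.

P = 0.00037

X is binomial with n = 7 and p = 0.20.
P(X ≥ 6) = C(7,6)·0.20^6·0.80^1 + C(7,7)·0.20^7·0.80^0.
= 0.000358 + 0.000013 = 0.00037.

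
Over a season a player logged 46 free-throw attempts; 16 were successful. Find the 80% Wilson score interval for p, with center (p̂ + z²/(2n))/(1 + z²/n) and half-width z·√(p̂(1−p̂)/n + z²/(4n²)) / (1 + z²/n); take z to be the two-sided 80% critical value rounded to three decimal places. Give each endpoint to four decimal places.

Here p̂ = 16/46 = 0.34783 and z = 1.282 (z² = 1.643524).
1 + z²/n = 1.035729.
Adjusted center: (0.34783 + z²/(2n))/1.035729 = 0.35308.
Radicand: p̂(1−p̂)/n + z²/(4n²) = 0.004931372 + 0.000194178 = 0.005125550.
Half-width = z·√(radicand)/denom = 1.282·0.071593/1.035729 = 0.08862.
CI: 0.35308 ± 0.08862 = (0.2645, 0.4417).

(0.2645, 0.4417)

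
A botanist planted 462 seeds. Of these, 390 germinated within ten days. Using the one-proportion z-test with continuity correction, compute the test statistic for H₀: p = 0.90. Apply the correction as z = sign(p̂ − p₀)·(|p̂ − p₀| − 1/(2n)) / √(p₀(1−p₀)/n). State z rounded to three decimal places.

p̂ = 390/462 = 0.84416. p̂ − p₀ = -0.055844.
1/(2n) = 0.001082.
Corrected numerator: |-0.055844| − 0.001082 = 0.054762.
Under H₀, SE = √(p₀(1−p₀)/n) = √(0.90·0.10/462) = √0.000194805 = 0.013957.
z = (−)0.054762/0.013957 = -3.924.

z = -3.924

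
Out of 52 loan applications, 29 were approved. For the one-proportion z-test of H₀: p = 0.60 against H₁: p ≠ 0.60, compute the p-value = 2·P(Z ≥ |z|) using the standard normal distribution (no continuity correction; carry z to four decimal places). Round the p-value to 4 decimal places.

p-value = 0.5334

Sample proportion p̂ = 29/52 = 0.55769.
SE₀ = √(0.60·0.40/52) = 0.067937.
Test statistic (full precision, shown to 4 dp): z = (29/52 − 0.60)/SE₀ ≈ -0.6228.
From the standard normal, 2·P(Z ≥ |z|) = 0.5334.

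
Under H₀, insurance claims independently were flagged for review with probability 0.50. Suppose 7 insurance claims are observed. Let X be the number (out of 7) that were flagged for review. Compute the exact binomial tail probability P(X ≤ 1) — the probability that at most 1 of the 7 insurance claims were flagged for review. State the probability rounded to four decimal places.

P = 0.0625

X ~ Binomial(n=7, p=0.50).
P(X ≤ 1) = C(7,0)·0.50^0·0.50^7 + C(7,1)·0.50^1·0.50^6.
= 0.007812 + 0.054688 = 0.0625.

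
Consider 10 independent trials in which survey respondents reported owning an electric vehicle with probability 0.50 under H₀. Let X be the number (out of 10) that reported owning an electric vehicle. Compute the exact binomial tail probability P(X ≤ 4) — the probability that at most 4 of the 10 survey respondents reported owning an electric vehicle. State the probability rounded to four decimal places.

P = 0.3770

X ~ Binomial(n=10, p=0.50).
P(X ≤ 4) = Σ_{j=0}^{4} C(10,j)·0.50^j·0.50^{10−j}.
= 0.000977 + 0.009766 + 0.043945 + 0.117188 + 0.205078 = 0.3770.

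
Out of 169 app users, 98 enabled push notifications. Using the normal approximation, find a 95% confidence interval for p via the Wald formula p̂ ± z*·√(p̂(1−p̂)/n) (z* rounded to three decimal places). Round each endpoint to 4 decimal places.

Sample proportion p̂ = 98/169 = 0.57988.
Standard error of p̂: √(0.243619/169) = √0.001441532 = 0.037968.
For 95% confidence, z* = 1.960.
Margin = 1.960·0.037968 = 0.07442.
So the interval runs from 0.5055 to 0.6543.

(0.5055, 0.6543)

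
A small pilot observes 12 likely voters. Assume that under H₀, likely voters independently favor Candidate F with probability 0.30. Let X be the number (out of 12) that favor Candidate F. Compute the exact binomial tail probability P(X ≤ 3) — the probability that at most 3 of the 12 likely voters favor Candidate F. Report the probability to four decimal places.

P = 0.4925

X ~ Binomial(n=12, p=0.30).
P(X ≤ 3) = C(12,0)·0.30^0·0.70^12 + C(12,1)·0.30^1·0.70^11 + C(12,2)·0.30^2·0.70^10 + C(12,3)·0.30^3·0.70^9.
= 0.013841 + 0.071184 + 0.167790 + 0.239700 = 0.4925.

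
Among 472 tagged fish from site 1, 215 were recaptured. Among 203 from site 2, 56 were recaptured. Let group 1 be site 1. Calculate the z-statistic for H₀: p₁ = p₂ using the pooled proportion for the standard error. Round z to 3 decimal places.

z = 4.366

p̂₁ = 215/472 = 0.45551, p̂₂ = 56/203 = 0.27586.
Pooling: p̂ = 271/675 = 0.40148.
Pooled SE = √[0.2402941·0.00704475] ≈ 0.041144.
z = (p̂₁ − p̂₂)/SE = (0.45551 − 0.27586)/0.041144 = 0.17965/0.041144 = 4.366.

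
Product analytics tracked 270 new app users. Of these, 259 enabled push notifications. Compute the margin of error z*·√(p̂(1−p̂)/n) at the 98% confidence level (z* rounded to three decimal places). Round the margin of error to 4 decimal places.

ME = 0.0280

Sample proportion p̂ = 259/270 = 0.95926.
SE(p̂) = √(0.95926·0.04074/270) = 0.012031.
z* = 2.326 at the 98% level.
ME = 2.326·0.012031 = 0.0280.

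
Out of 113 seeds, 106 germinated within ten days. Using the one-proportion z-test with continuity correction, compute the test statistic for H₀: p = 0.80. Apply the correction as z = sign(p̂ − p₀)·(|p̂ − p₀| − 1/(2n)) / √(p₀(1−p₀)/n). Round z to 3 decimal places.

z = 3.551

Sample proportion p̂ = 106/113 = 0.93805. p̂ − p₀ = 0.138053.
Continuity correction 1/(2n) = 1/226 = 0.004425.
Corrected numerator: |0.138053| − 0.004425 = 0.133628.
Null standard error: √(0.80·0.20/113) = √0.001415929 = 0.037629.
z = (+)0.133628/0.037629 = 3.551.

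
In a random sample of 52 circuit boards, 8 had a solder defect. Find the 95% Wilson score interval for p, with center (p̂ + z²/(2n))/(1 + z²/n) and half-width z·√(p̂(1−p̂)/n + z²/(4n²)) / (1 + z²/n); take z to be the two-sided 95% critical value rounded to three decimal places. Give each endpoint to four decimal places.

p̂ = 8/52 = 0.15385; z = 1.960, so z² = 3.841600.
Denominator 1 + z²/n = 1 + 3.841600/52 = 1.073877.
Adjusted center: (0.15385 + z²/(2n))/1.073877 = 0.17766.
Radicand: p̂(1−p̂)/n + z²/(4n²) = 0.002503414 + 0.000355178 = 0.002858592.
Half-width = z·√(radicand)/denom = 1.960·0.053466/1.073877 = 0.09758.
CI: 0.17766 ± 0.09758 = (0.0801, 0.2752).

(0.0801, 0.2752)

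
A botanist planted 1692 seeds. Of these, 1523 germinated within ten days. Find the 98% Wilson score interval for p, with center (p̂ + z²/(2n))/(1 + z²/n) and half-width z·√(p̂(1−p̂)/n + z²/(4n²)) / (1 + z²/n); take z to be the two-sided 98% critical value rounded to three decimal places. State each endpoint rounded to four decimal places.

(0.8819, 0.9158)

p̂ = 1523/1692 = 0.90012; z = 2.326, so z² = 5.410276.
Denominator 1 + z²/n = 1 + 5.410276/1692 = 1.003198.
Adjusted center: (0.90012 + z²/(2n))/1.003198 = 0.89884.
Radicand: p̂(1−p̂)/n + z²/(4n²) = 0.000053136 + 0.000000472 = 0.000053608.
Half-width = z·√(radicand)/denom = 2.326·0.007322/1.003198 = 0.01698.
Interval: 0.89884 ± 0.01698 → (0.8819, 0.9158).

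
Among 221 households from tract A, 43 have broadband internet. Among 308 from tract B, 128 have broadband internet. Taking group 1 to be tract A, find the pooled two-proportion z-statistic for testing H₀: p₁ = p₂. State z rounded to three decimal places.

z = -5.360

Sample proportions: p̂₁ = 43/221 = 0.19457 and p̂₂ = 128/308 = 0.41558.
Pooled p̂ = (43+128)/(221+308) = 171/529 = 0.32325.
Pooled SE = √[0.2187599·0.00777164] ≈ 0.041233.
z = -0.22101/0.041233 = -5.360.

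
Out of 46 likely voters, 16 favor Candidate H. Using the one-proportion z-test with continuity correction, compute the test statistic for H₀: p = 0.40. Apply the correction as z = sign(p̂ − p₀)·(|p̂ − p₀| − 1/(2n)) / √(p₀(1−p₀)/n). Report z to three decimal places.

z = -0.572

The sample proportion is 16/46 = 0.34783. p̂ − p₀ = -0.052174.
1/(2n) = 0.010870.
Corrected numerator: |-0.052174| − 0.010870 = 0.041304.
SE₀ = √(0.40·0.60/46) = 0.072232.
z = −0.041304/0.072232 = -0.572.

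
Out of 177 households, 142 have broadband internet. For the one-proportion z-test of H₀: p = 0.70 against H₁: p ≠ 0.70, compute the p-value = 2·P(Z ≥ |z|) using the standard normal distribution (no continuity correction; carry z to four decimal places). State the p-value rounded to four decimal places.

p̂ = 142/177 = 0.80226.
Null standard error: √(0.70·0.30/177) = √0.001186441 = 0.034445.
z = (p̂ − p₀)/SE = (142/177 − 0.70)/0.034445 ≈ 2.9688.
p-value = 2·P(Z ≥ |z|) with z = 2.9688 → 0.0030.

p-value = 0.0030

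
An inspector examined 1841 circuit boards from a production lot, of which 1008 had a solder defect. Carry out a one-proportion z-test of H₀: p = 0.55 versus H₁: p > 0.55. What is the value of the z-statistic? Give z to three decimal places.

z = -0.213

p̂ = 1008/1841 = 0.54753.
Null standard error: √(0.55·0.45/1841) = √0.000134438 = 0.011595.
z = (0.54753 − 0.55)/0.011595 = -0.00247/0.011595 = -0.213.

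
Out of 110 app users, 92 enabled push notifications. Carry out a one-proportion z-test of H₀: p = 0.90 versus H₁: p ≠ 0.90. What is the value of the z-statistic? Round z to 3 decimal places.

z = -2.225

The sample proportion is 92/110 = 0.83636.
SE₀ = √(0.90·0.10/110) = 0.028604.
Test statistic: z = -0.06364/0.028604 = -2.225.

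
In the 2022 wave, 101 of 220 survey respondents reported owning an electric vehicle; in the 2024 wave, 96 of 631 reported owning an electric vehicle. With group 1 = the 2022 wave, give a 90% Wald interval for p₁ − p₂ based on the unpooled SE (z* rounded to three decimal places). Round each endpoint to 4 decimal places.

(0.2469, 0.3670)

p̂₁ = 101/220 = 0.45909, p̂₂ = 96/631 = 0.15214; p̂₁ − p̂₂ = 0.30695.
Unpooled SE = √(p̂₁(1−p̂₁)/n₁ + p̂₂(1−p̂₂)/n₂) = √(0.001128757 + 0.000204426) = 0.036513.
For 90% confidence, z* = 1.645. Margin of error = 0.06006.
Interval: 0.30695 ± 0.06006 → (0.2469, 0.3670).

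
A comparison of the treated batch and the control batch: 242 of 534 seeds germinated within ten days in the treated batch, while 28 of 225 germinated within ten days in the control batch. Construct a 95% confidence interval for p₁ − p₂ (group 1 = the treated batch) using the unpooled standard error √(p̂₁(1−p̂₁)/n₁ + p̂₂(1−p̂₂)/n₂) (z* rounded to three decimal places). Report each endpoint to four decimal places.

p̂₁ = 242/534 = 0.45318, p̂₂ = 28/225 = 0.12444; p̂₁ − p̂₂ = 0.32874.
SE = √(0.000464060 + 0.000484258) = √0.000948318 = 0.030795.
For 95% confidence, z* = 1.960. Margin = 1.960·0.030795 = 0.06036.
Interval: 0.32874 ± 0.06036 → (0.2684, 0.3891).

(0.2684, 0.3891)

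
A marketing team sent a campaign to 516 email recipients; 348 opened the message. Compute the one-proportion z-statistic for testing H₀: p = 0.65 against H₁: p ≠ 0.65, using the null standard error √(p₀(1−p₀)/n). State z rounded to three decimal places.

z = 1.163

p̂ = 348/516 = 0.67442.
Under H₀, SE = √(p₀(1−p₀)/n) = √(0.65·0.35/516) = √0.000440891 = 0.020997.
z = (p̂ − p₀)/SE = (0.67442 − 0.65)/0.020997 = 1.163.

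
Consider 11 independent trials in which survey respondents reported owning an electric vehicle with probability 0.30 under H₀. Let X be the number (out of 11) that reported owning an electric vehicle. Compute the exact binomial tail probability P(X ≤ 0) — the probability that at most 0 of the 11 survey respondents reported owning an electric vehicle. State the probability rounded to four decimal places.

X ~ Binomial(n=11, p=0.30).
P(X ≤ 0) = C(11,0)·0.30^0·0.70^11.
= 0.019773 = 0.0198.

P = 0.0198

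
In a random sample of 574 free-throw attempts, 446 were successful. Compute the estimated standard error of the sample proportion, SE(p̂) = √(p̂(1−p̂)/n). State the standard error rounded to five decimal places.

The sample proportion is 446/574 = 0.77700.
p̂(1−p̂) = 0.77700·0.22300 = 0.173271.
Dividing by n and taking the root: √0.000301866 = 0.01737.

SE = 0.01737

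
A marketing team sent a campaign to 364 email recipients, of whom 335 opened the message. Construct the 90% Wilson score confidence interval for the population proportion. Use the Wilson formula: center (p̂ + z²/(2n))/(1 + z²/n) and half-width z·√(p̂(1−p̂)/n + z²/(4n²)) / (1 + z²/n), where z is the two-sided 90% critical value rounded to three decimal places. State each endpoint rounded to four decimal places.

(0.8938, 0.9407)

Here p̂ = 335/364 = 0.92033 and z = 1.645 (z² = 2.706025).
Denominator 1 + z²/n = 1 + 2.706025/364 = 1.007434.
Center = (0.92033 + 0.003717)/1.007434 = 0.91723.
Radicand: p̂(1−p̂)/n + z²/(4n²) = 0.000201437 + 0.000005106 = 0.000206543.
Half-width = z·√(radicand)/denom = 1.645·0.014372/1.007434 = 0.02347.
Interval: 0.91723 ± 0.02347 → (0.8938, 0.9407).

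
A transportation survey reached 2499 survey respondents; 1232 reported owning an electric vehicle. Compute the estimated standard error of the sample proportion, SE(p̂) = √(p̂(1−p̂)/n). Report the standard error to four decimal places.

The sample proportion is 1232/2499 = 0.49300.
p̂(1−p̂) = 0.249951.
SE = √(0.249951/2499) = √0.000100020 = 0.0100.

SE = 0.0100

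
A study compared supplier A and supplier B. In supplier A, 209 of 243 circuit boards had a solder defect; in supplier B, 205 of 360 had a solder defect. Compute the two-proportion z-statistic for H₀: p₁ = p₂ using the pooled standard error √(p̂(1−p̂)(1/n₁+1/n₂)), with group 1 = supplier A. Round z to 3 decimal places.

Sample proportions: p̂₁ = 209/243 = 0.86008 and p̂₂ = 205/360 = 0.56944.
Pooled p̂ = (209+205)/(243+360) = 414/603 = 0.68657.
Pooled SE = √[0.2151927·0.00689300] ≈ 0.038514.
z = 0.29064/0.038514 = 7.546.

z = 7.546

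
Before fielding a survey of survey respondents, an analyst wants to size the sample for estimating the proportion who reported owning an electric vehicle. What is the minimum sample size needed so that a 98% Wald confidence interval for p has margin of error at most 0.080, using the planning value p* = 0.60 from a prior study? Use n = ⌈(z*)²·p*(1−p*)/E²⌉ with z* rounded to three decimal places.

For 98% confidence, z* = 2.326.
p*(1−p*) = 0.2400.
(z*)²·p*(1−p*)/E² = 5.410276·0.2400/0.006400 = 202.885.
⌈202.885⌉ = 203.

n = 203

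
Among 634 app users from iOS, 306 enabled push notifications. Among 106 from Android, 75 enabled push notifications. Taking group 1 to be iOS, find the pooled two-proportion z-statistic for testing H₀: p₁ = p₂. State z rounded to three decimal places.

p̂₁ = 306/634 = 0.48265, p̂₂ = 75/106 = 0.70755.
Pooling: p̂ = 381/740 = 0.51486.
SE = √[p̂(1−p̂)(1/n₁+1/n₂)] = √[0.51486·0.48514·(1/634+1/106)] ≈ 0.052444.
z = (p̂₁ − p̂₂)/SE = (0.48265 − 0.70755)/0.052444 = -0.22490/0.052444 = -4.288.

z = -4.288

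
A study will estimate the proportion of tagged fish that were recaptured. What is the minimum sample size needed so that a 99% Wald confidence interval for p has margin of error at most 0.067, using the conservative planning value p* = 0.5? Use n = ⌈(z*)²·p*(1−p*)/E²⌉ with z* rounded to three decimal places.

n = 370

z* = 2.576 at the 99% level.
p*(1−p*) = 0.2500.
(z*)²·p*(1−p*)/E² = 6.635776·0.2500/0.004489 = 369.558.
⌈369.558⌉ = 370.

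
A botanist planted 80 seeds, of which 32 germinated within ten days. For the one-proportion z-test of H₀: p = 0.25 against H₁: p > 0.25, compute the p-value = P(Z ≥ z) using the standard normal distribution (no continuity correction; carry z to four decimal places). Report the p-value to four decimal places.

p-value = 0.0010

Sample proportion p̂ = 32/80 = 0.40000.
Null standard error: √(0.25·0.75/80) = √0.002343750 = 0.048412.
Test statistic (full precision, shown to 4 dp): z = (32/80 − 0.25)/SE₀ ≈ 3.0984.
p-value = P(Z ≥ z) with z = 3.0984 → 0.0010.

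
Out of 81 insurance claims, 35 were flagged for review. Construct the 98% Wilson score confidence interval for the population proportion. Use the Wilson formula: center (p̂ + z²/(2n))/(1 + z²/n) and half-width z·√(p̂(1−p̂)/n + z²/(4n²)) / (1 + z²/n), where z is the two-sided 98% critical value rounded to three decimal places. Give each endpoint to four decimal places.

(0.3123, 0.5604)

p̂ = 35/81 = 0.43210; z = 2.326, so z² = 5.410276.
Denominator 1 + z²/n = 1 + 5.410276/81 = 1.066794.
Adjusted center: (0.43210 + z²/(2n))/1.066794 = 0.43635.
Radicand: p̂(1−p̂)/n + z²/(4n²) = 0.003029499 + 0.000206153 = 0.003235652.
Half-width = 2.326·√0.003235652/1.066794 = 0.12403.
CI: 0.43635 ± 0.12403 = (0.3123, 0.5604).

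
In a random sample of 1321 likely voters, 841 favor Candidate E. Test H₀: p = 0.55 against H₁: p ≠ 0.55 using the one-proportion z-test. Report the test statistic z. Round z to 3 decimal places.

The sample proportion is 841/1321 = 0.63664.
Null standard error: √(0.55·0.45/1321) = √0.000187358 = 0.013688.
z = (p̂ − p₀)/SE = (0.63664 − 0.55)/0.013688 = 6.330.

z = 6.330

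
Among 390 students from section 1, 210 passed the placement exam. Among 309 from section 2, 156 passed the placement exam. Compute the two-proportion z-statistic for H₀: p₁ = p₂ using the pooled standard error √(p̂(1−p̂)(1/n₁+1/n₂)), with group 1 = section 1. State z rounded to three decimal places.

z = 0.884

p̂₁ = 210/390 = 0.53846, p̂₂ = 156/309 = 0.50485.
Pooling: p̂ = 366/699 = 0.52361.
SE = √[p̂(1−p̂)(1/n₁+1/n₂)] = √[0.52361·0.47639·(1/390+1/309)] ≈ 0.038038.
z = (p̂₁ − p̂₂)/SE = (0.53846 − 0.50485)/0.038038 = 0.03361/0.038038 = 0.884.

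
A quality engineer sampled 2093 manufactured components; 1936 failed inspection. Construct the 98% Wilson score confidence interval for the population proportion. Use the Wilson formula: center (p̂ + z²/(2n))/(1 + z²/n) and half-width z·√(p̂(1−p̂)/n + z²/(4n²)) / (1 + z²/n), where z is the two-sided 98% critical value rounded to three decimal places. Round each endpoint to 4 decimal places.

(0.9105, 0.9373)

p̂ = 1936/2093 = 0.92499; z = 2.326, so z² = 5.410276.
Denominator 1 + z²/n = 1 + 5.410276/2093 = 1.002585.
Center = (0.92499 + 0.001292)/1.002585 = 0.92389.
Radicand: p̂(1−p̂)/n + z²/(4n²) = 0.000033151 + 0.000000309 = 0.000033460.
Half-width = z·√(radicand)/denom = 2.326·0.005784/1.002585 = 0.01342.
So the interval runs from 0.9105 to 0.9373.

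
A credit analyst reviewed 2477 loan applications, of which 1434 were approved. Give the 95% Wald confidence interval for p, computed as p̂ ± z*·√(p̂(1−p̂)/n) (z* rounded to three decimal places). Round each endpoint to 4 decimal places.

p̂ = 1434/2477 = 0.57893.
Standard error of p̂: √(0.243771/2477) = √0.000098414 = 0.009920.
The 95% critical value is z* = 1.960.
Margin of error: 1.960 × 0.009920 = 0.01944.
Interval: 0.57893 ± 0.01944 → (0.5595, 0.5984).

(0.5595, 0.5984)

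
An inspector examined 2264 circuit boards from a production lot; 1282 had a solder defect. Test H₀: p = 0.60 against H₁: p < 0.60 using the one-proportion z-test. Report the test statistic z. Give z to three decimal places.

Sample proportion p̂ = 1282/2264 = 0.56625.
Null standard error: √(0.60·0.40/2264) = √0.000106007 = 0.010296.
Test statistic: z = -0.03375/0.010296 = -3.278.

z = -3.278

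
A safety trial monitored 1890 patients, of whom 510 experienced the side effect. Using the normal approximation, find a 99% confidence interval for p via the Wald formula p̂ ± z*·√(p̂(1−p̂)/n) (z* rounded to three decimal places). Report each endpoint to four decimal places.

(0.2435, 0.2961)

Sample proportion p̂ = 510/1890 = 0.26984.
SE = √(p̂(1−p̂)/n) = √(0.197027/1890) = 0.010210.
The 99% critical value is z* = 2.576.
Margin = 2.576·0.010210 = 0.02630.
CI: 0.26984 ± 0.02630 = (0.2435, 0.2961).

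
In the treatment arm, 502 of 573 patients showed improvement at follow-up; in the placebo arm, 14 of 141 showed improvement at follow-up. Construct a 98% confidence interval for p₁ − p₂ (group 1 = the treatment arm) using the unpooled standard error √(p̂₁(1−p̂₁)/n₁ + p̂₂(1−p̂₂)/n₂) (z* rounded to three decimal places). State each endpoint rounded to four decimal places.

(0.7100, 0.8436)

p̂₁ = 0.87609, p̂₂ = 0.09929, so the observed difference is 0.77680.
SE = √(0.000189452 + 0.000634270) = √0.000823722 = 0.028701.
The 98% critical value is z* = 2.326. Margin of error = 0.06676.
Interval: 0.77680 ± 0.06676 → (0.7100, 0.8436).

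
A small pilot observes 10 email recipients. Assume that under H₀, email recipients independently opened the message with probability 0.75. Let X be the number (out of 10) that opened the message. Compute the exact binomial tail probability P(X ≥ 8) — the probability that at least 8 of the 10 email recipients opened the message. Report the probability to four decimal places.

X ~ Binomial(n=10, p=0.75).
P(X ≥ 8) = C(10,8)·0.75^8·0.25^2 + C(10,9)·0.75^9·0.25^1 + C(10,10)·0.75^10·0.25^0.
= 0.281568 + 0.187712 + 0.056314 = 0.5256.

P = 0.5256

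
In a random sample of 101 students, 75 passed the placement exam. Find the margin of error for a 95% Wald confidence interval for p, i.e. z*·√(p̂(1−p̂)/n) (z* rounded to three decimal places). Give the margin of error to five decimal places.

The sample proportion is 75/101 = 0.74257.
SE = √(p̂(1−p̂)/n) = √(0.191158/101) = 0.043505.
z* = 1.960 at the 95% level.
Margin of error = z*·SE = 1.960 × 0.043505 = 0.08527.

ME = 0.08527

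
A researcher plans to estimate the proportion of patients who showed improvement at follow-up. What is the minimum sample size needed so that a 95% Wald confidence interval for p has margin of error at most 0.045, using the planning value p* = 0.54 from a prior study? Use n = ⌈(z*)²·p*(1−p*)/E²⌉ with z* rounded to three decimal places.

The 95% critical value is z* = 1.960.
p*(1−p*) = 0.2484.
(z*)²·p*(1−p*)/E² = 3.841600·0.2484/0.002025 = 471.236.
Rounding up, n = 472.

n = 472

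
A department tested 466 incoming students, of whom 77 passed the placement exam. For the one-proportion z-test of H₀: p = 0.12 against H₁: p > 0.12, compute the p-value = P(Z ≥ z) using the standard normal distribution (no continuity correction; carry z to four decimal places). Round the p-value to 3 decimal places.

p-value = 0.001

Sample proportion p̂ = 77/466 = 0.16524.
SE₀ = √(0.12·0.88/466) = 0.015054.
Test statistic (full precision, shown to 4 dp): z = (77/466 − 0.12)/SE₀ ≈ 3.0050.
From the standard normal, P(Z ≥ z) = 0.001.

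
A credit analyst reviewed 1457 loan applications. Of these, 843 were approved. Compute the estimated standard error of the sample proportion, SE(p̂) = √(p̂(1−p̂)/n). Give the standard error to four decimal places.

SE = 0.0129

p̂ = 843/1457 = 0.57859.
p̂(1−p̂) = 0.57859·0.42141 = 0.243824.
SE = √(0.243824/1457) = 0.0129.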